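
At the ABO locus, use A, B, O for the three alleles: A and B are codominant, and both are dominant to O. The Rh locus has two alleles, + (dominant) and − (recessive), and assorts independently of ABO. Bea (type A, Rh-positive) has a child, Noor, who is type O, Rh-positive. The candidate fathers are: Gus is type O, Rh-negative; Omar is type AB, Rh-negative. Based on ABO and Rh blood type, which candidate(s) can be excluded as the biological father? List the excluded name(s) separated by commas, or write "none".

Omar

A candidate is excluded only if no genotype consistent with his phenotype could produce a type O, Rh-positive child with a type A, Rh-positive mother.
Omar (type AB, Rh-): no genotype consistent with that phenotype can produce a type-O Rh+ child with a type-A mother.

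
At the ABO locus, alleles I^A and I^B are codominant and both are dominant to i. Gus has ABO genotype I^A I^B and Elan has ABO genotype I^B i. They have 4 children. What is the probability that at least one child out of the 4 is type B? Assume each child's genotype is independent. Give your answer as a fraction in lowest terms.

15/16

ABO cross I^A I^B × I^B i → 1/4 A, 1/2 B, 1/4 AB.
So P(type B) = 1/2 per child.
P(none) = (1/2)^4 = 1/16; P(at least one) = 1 − 1/16 = 15/16.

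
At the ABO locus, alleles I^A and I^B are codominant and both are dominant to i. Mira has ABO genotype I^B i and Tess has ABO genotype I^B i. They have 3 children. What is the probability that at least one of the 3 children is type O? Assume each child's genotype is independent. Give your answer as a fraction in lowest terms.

ABO cross I^B i × I^B i → 1/4 O, 3/4 B.
So P(type O) = 1/4 per child.
P(none) = (3/4)^3 = 27/64; P(at least one) = 1 − 27/64 = 37/64.

37/64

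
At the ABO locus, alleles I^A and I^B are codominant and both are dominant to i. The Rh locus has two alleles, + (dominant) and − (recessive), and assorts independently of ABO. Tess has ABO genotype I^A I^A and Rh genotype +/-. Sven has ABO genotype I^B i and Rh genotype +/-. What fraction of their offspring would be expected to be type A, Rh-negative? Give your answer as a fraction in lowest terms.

1/8

ABO cross I^A I^A × I^B i → offspring phenotypes: 1/2 A, 1/2 AB.
Rh cross +/- × +/- → 3/4 Rh+, 1/4 Rh-.
Independent loci: P(type A, Rh-negative) = 1/2 × 1/4 = 1/8.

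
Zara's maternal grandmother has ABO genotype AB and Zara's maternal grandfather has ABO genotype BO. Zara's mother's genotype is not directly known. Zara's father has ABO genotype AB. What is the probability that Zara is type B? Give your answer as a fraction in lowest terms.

Zara's mother's ABO genotype from AB × BO: 1/4 AB, 1/4 AO, 1/4 BB, 1/4 BO.
Crossing each possibility with the father AB and summing P(type B): 1/4·1/4 + 1/4·1/4 + 1/4·1/2 + 1/4·1/2 = 3/8.

3/8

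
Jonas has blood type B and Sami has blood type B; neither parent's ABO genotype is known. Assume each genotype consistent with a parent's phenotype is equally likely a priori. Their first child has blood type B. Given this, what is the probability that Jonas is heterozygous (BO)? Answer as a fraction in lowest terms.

7/15

Possible genotypes: Jonas ∈ {BB, BO}; Sami ∈ {BB, BO}.
Weight each parental genotype pair by prior × P(type-B child):
  BB × BB: posterior weight 4/15.
  BB × BO: posterior weight 4/15.
  BO × BB: posterior weight 4/15.
  BO × BO: posterior weight 1/5.
Sum the posterior weight over pairs where Jonas is BO: 7/15.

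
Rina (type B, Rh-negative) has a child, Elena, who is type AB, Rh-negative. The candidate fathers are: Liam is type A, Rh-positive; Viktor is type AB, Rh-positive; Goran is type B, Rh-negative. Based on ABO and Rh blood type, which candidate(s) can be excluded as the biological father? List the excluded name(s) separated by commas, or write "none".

Goran

A candidate is excluded only if no genotype consistent with his phenotype could produce a type AB, Rh-negative child with a type B, Rh-negative mother.
Goran (type B, Rh-): no genotype consistent with that phenotype can produce a type-AB Rh- child with a type-B mother.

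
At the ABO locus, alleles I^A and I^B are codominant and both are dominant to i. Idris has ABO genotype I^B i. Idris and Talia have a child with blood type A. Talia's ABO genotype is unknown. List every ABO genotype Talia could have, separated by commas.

I^A I^A, I^A I^B, I^A i

For each candidate genotype of Talia, check whether crossing it with I^B i can produce every observed child phenotype.
  I^A I^A → possible child types {A, AB} ✓
  I^A I^B → possible child types {A, B, AB} ✓
  I^A i → possible child types {O, A, B, AB} ✓
  I^B I^B → possible child types {B} ✗
  I^B i → possible child types {O, B} ✗
  i i → possible child types {O, B} ✗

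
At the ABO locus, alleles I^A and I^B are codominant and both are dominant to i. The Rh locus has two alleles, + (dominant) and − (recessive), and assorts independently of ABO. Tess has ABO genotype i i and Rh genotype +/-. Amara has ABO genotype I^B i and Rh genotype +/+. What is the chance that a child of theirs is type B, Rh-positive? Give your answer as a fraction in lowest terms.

ABO cross i i × I^B i → offspring phenotypes: 1/2 O, 1/2 B.
Rh cross +/- × +/+ → 1 Rh+.
Independent loci: P(type B, Rh-positive) = 1/2 × 1 = 1/2.

1/2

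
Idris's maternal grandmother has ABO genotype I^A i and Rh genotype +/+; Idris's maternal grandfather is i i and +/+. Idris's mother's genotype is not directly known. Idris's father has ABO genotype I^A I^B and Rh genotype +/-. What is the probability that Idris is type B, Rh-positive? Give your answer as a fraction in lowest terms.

3/8

Idris's mother's ABO genotype from I^A i × i i: 1/2 I^A i, 1/2 i i.
Crossing each possibility with the father I^A I^B and summing P(type B): 1/2·1/4 + 1/2·1/2 = 3/8.
Similarly for Rh via the mother's Rh distribution: P(Rh+) = 1.
Independent loci: 3/8 × 1 = 3/8.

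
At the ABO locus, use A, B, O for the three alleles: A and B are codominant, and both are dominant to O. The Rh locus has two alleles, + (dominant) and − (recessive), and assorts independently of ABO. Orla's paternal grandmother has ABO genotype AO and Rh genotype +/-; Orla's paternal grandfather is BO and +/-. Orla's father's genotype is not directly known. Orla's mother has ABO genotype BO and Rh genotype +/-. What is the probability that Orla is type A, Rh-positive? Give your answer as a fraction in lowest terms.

Orla's father's ABO genotype from AO × BO: 1/4 AB, 1/4 AO, 1/4 BO, 1/4 OO.
Crossing each possibility with the mother BO and summing P(type A): 1/4·1/4 + 1/4·1/4 + 1/4·0 + 1/4·0 = 1/8.
Similarly for Rh via the father's Rh distribution: P(Rh+) = 3/4.
Independent loci: 1/8 × 3/4 = 3/32.

3/32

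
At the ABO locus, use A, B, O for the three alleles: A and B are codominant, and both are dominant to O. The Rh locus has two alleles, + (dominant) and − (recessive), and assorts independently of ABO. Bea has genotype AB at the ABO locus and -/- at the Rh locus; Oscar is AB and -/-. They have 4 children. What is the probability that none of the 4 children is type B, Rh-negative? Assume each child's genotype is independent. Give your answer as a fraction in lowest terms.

ABO cross AB × AB → 1/4 A, 1/4 B, 1/2 AB.
Rh cross -/- × -/- → 1 Rh-; so P(type B, Rh-negative) = 1/4 × 1 = 1/4 per child.
P(not type B, Rh-negative) = 3/4 for one child; (3/4)^4 = 81/256.

81/256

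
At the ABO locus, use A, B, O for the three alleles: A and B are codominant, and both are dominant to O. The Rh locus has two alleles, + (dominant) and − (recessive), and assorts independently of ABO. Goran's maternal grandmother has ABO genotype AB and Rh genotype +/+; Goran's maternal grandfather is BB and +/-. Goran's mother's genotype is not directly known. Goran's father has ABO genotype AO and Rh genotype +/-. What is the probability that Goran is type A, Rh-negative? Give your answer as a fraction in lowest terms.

1/32

Goran's mother's ABO genotype from AB × BB: 1/2 AB, 1/2 BB.
Crossing each possibility with the father AO and summing P(type A): 1/2·1/2 + 1/2·0 = 1/4.
Similarly for Rh via the mother's Rh distribution: P(Rh-) = 1/8.
Independent loci: 1/4 × 1/8 = 1/32.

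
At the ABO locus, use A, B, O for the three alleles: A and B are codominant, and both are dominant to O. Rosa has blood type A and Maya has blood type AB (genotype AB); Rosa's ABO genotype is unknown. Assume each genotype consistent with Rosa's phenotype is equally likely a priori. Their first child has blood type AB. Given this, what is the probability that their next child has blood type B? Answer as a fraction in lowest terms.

Possible genotypes: Rosa ∈ {AA, AO}; Maya ∈ {AB}.
Weight each parental genotype pair by prior × P(type-AB child):
  AA × AB: posterior weight 2/3; P(next child type B) = 0.
  AO × AB: posterior weight 1/3; P(next child type B) = 1/4.
Weighted sum = 1/12.

1/12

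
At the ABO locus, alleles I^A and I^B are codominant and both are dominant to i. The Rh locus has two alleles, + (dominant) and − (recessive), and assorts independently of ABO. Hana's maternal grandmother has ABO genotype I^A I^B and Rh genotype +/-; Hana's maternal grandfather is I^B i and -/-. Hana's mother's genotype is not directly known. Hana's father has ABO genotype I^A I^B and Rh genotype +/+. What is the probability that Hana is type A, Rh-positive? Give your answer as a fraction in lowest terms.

Hana's mother's ABO genotype from I^A I^B × I^B i: 1/4 I^A I^B, 1/4 I^A i, 1/4 I^B I^B, 1/4 I^B i.
Crossing each possibility with the father I^A I^B and summing P(type A): 1/4·1/4 + 1/4·1/2 + 1/4·0 + 1/4·1/4 = 1/4.
Similarly for Rh via the mother's Rh distribution: P(Rh+) = 1.
Independent loci: 1/4 × 1 = 1/4.

1/4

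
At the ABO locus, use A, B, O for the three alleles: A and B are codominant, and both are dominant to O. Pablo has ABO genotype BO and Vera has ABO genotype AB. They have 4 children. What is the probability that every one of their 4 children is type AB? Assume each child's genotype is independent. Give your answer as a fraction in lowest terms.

1/256

ABO cross BO × AB → 1/4 A, 1/2 B, 1/4 AB.
So P(type AB) = 1/4 per child.
All 4 independent: (1/4)^4 = 1/256.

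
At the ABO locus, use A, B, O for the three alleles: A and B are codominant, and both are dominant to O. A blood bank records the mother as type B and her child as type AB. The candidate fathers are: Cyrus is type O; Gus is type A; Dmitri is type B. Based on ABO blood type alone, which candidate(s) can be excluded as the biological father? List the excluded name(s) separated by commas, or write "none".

Cyrus, Dmitri

A candidate is excluded only if no genotype consistent with his phenotype could produce a type AB child with a type B mother.
Cyrus (type O): no genotype consistent with that phenotype can produce a type-AB child with a type-B mother.
Dmitri (type B): no genotype consistent with that phenotype can produce a type-AB child with a type-B mother.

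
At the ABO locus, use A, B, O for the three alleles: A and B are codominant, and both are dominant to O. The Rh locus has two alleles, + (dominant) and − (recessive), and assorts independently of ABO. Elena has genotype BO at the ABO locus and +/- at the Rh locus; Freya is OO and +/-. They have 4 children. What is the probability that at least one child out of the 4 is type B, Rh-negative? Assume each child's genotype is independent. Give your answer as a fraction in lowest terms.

ABO cross BO × OO → 1/2 O, 1/2 B.
Rh cross +/- × +/- → 3/4 Rh+, 1/4 Rh-; so P(type B, Rh-negative) = 1/2 × 1/4 = 1/8 per child.
P(none) = (7/8)^4 = 2401/4096; P(at least one) = 1 − 2401/4096 = 1695/4096.

1695/4096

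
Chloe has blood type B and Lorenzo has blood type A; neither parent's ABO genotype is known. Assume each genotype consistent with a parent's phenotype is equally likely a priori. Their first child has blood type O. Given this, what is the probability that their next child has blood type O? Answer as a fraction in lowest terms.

1/4

Possible genotypes: Chloe ∈ {I^B I^B, I^B i}; Lorenzo ∈ {I^A I^A, I^A i}.
Weight each parental genotype pair by prior × P(type-O child):
  I^B i × I^A i: posterior weight 1; P(next child type O) = 1/4.
Weighted sum = 1/4.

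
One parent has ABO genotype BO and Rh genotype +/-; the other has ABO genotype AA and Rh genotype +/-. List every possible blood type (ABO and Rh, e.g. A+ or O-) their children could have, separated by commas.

Gametes from BO × AA give offspring ABO genotypes AB, AO, i.e. phenotypes A, AB.
Rh cross +/- × +/- → phenotypes Rh+, Rh-.
Combining independently: A+, A-, AB+, AB-.

A+, A-, AB+, AB-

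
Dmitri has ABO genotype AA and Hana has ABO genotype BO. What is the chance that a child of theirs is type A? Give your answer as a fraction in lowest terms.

ABO cross AA × BO → offspring phenotypes: 1/2 A, 1/2 AB.
So P(type A) = 1/2.

1/2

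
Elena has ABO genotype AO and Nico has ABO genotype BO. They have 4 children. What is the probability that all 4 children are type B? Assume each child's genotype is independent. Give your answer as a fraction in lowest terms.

1/256

ABO cross AO × BO → 1/4 O, 1/4 A, 1/4 B, 1/4 AB.
So P(type B) = 1/4 per child.
All 4 independent: (1/4)^4 = 1/256.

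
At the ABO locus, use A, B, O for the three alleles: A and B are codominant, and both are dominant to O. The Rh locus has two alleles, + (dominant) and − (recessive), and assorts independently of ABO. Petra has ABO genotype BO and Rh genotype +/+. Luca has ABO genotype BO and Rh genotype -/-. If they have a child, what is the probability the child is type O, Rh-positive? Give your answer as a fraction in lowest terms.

ABO cross BO × BO → offspring phenotypes: 1/4 O, 3/4 B.
Rh cross +/+ × -/- → 1 Rh+.
Independent loci: P(type O, Rh-positive) = 1/4 × 1 = 1/4.

1/4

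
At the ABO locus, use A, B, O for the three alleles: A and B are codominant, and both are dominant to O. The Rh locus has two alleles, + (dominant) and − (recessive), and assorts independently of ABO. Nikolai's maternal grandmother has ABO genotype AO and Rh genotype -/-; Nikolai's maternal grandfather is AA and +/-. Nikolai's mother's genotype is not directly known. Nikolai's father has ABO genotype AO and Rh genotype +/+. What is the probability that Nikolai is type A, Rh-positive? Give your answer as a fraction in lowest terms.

7/8

Nikolai's mother's ABO genotype from AO × AA: 1/2 AA, 1/2 AO.
Crossing each possibility with the father AO and summing P(type A): 1/2·1 + 1/2·3/4 = 7/8.
Similarly for Rh via the mother's Rh distribution: P(Rh+) = 1.
Independent loci: 7/8 × 1 = 7/8.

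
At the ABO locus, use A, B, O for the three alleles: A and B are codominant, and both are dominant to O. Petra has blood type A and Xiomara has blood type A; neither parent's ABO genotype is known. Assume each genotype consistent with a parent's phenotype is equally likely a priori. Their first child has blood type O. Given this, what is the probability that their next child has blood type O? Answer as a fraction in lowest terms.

Possible genotypes: Petra ∈ {AA, AO}; Xiomara ∈ {AA, AO}.
Weight each parental genotype pair by prior × P(type-O child):
  AO × AO: posterior weight 1; P(next child type O) = 1/4.
Weighted sum = 1/4.

1/4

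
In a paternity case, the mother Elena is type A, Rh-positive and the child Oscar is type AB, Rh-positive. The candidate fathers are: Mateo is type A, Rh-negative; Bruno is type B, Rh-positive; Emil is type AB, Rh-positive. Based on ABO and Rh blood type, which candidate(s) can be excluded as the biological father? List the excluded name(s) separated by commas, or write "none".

Mateo

A candidate is excluded only if no genotype consistent with his phenotype could produce a type AB, Rh-positive child with a type A, Rh-positive mother.
Mateo (type A, Rh-): no genotype consistent with that phenotype can produce a type-AB Rh+ child with a type-A mother.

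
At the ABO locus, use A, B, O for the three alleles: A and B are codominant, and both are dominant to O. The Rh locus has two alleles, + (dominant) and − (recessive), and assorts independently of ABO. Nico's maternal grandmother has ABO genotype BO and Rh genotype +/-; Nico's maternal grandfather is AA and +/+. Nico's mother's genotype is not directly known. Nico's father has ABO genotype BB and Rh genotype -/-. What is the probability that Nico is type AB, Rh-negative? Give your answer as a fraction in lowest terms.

Nico's mother's ABO genotype from BO × AA: 1/2 AB, 1/2 AO.
Crossing each possibility with the father BB and summing P(type AB): 1/2·1/2 + 1/2·1/2 = 1/2.
Similarly for Rh via the mother's Rh distribution: P(Rh-) = 1/4.
Independent loci: 1/2 × 1/4 = 1/8.

1/8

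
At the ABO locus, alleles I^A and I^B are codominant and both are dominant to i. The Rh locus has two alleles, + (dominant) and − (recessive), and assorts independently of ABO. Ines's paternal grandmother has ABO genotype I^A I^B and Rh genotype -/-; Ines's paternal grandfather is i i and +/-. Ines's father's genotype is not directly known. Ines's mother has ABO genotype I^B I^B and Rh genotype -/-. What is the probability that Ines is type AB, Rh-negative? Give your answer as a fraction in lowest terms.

3/16

Ines's father's ABO genotype from I^A I^B × i i: 1/2 I^A i, 1/2 I^B i.
Crossing each possibility with the mother I^B I^B and summing P(type AB): 1/2·1/2 + 1/2·0 = 1/4.
Similarly for Rh via the father's Rh distribution: P(Rh-) = 3/4.
Independent loci: 1/4 × 3/4 = 3/16.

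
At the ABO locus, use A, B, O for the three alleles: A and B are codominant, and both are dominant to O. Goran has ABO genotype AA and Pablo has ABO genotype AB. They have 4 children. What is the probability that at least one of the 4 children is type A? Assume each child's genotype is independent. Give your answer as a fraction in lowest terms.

15/16

ABO cross AA × AB → 1/2 A, 1/2 AB.
So P(type A) = 1/2 per child.
P(none) = (1/2)^4 = 1/16; P(at least one) = 1 − 1/16 = 15/16.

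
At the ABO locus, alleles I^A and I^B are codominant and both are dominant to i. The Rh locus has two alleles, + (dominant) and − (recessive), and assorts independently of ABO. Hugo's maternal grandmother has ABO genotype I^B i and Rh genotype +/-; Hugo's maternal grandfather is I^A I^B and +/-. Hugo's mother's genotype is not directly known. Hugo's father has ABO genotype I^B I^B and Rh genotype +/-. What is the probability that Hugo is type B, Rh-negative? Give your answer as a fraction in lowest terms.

Hugo's mother's ABO genotype from I^B i × I^A I^B: 1/4 I^A I^B, 1/4 I^A i, 1/4 I^B I^B, 1/4 I^B i.
Crossing each possibility with the father I^B I^B and summing P(type B): 1/4·1/2 + 1/4·1/2 + 1/4·1 + 1/4·1 = 3/4.
Similarly for Rh via the mother's Rh distribution: P(Rh-) = 1/4.
Independent loci: 3/4 × 1/4 = 3/16.

3/16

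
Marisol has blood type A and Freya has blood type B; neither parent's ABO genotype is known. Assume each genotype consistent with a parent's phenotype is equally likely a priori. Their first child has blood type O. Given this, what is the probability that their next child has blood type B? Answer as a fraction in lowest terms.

1/4

Possible genotypes: Marisol ∈ {I^A I^A, I^A i}; Freya ∈ {I^B I^B, I^B i}.
Weight each parental genotype pair by prior × P(type-O child):
  I^A i × I^B i: posterior weight 1; P(next child type B) = 1/4.
Weighted sum = 1/4.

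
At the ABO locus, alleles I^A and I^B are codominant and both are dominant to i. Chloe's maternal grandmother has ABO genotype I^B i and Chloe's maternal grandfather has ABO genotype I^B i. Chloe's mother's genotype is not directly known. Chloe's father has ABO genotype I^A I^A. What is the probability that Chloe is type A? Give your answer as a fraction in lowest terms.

Chloe's mother's ABO genotype from I^B i × I^B i: 1/4 I^B I^B, 1/2 I^B i, 1/4 i i.
Crossing each possibility with the father I^A I^A and summing P(type A): 1/4·0 + 1/2·1/2 + 1/4·1 = 1/2.

1/2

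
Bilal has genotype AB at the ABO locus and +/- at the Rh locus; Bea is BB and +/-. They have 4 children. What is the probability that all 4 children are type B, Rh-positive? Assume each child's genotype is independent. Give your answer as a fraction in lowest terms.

81/4096

ABO cross AB × BB → 1/2 B, 1/2 AB.
Rh cross +/- × +/- → 3/4 Rh+, 1/4 Rh-; so P(type B, Rh-positive) = 1/2 × 3/4 = 3/8 per child.
All 4 independent: (3/8)^4 = 81/4096.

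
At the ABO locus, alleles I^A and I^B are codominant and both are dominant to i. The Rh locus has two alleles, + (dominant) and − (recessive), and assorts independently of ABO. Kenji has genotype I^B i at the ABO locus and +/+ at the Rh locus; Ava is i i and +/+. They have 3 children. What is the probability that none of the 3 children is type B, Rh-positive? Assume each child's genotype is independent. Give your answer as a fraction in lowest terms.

ABO cross I^B i × i i → 1/2 O, 1/2 B.
Rh cross +/+ × +/+ → 1 Rh+; so P(type B, Rh-positive) = 1/2 × 1 = 1/2 per child.
P(not type B, Rh-positive) = 1/2 for one child; (1/2)^3 = 1/8.

1/8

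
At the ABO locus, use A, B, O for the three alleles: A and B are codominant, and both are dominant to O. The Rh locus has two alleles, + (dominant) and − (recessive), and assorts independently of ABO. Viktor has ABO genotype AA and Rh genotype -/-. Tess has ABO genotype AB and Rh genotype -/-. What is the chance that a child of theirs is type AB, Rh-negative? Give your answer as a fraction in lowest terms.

1/2

ABO cross AA × AB → offspring phenotypes: 1/2 A, 1/2 AB.
Rh cross -/- × -/- → 1 Rh-.
Independent loci: P(type AB, Rh-negative) = 1/2 × 1 = 1/2.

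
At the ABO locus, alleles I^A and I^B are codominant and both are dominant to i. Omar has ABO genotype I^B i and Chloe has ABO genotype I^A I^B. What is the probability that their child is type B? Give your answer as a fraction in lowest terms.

1/2

ABO cross I^B i × I^A I^B → offspring phenotypes: 1/4 A, 1/2 B, 1/4 AB.
So P(type B) = 1/2.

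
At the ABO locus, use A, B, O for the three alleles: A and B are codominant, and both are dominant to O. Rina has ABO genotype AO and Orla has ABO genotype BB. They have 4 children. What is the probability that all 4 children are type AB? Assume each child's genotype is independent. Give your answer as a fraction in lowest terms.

1/16

ABO cross AO × BB → 1/2 B, 1/2 AB.
So P(type AB) = 1/2 per child.
All 4 independent: (1/2)^4 = 1/16.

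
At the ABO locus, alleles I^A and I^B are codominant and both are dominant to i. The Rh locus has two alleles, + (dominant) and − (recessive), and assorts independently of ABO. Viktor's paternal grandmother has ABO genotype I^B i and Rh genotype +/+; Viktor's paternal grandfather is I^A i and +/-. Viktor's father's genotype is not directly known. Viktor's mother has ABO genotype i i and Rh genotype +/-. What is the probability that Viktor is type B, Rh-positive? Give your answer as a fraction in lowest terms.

Viktor's father's ABO genotype from I^B i × I^A i: 1/4 I^A I^B, 1/4 I^A i, 1/4 I^B i, 1/4 i i.
Crossing each possibility with the mother i i and summing P(type B): 1/4·1/2 + 1/4·0 + 1/4·1/2 + 1/4·0 = 1/4.
Similarly for Rh via the father's Rh distribution: P(Rh+) = 7/8.
Independent loci: 1/4 × 7/8 = 7/32.

7/32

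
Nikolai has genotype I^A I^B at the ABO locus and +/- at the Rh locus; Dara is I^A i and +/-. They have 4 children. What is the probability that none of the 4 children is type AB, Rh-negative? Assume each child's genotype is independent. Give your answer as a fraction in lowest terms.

ABO cross I^A I^B × I^A i → 1/2 A, 1/4 B, 1/4 AB.
Rh cross +/- × +/- → 3/4 Rh+, 1/4 Rh-; so P(type AB, Rh-negative) = 1/4 × 1/4 = 1/16 per child.
P(not type AB, Rh-negative) = 15/16 for one child; (15/16)^4 = 50625/65536.

50625/65536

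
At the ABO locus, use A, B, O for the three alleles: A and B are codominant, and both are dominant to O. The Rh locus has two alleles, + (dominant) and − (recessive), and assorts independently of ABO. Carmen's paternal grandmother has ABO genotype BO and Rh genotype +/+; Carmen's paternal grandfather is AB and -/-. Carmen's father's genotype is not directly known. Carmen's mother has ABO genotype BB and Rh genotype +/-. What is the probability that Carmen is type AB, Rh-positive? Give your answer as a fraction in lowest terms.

3/16

Carmen's father's ABO genotype from BO × AB: 1/4 AB, 1/4 AO, 1/4 BB, 1/4 BO.
Crossing each possibility with the mother BB and summing P(type AB): 1/4·1/2 + 1/4·1/2 + 1/4·0 + 1/4·0 = 1/4.
Similarly for Rh via the father's Rh distribution: P(Rh+) = 3/4.
Independent loci: 1/4 × 3/4 = 3/16.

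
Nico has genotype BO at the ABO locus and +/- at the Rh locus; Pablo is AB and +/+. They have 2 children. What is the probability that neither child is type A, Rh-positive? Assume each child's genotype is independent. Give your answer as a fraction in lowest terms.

9/16

ABO cross BO × AB → 1/4 A, 1/2 B, 1/4 AB.
Rh cross +/- × +/+ → 1 Rh+; so P(type A, Rh-positive) = 1/4 × 1 = 1/4 per child.
P(not type A, Rh-positive) = 3/4 for one child; (3/4)^2 = 9/16.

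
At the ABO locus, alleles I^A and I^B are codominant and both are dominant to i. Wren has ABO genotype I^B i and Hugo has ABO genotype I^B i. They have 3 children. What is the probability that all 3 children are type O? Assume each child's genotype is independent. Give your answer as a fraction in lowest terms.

ABO cross I^B i × I^B i → 1/4 O, 3/4 B.
So P(type O) = 1/4 per child.
All 3 independent: (1/4)^3 = 1/64.

1/64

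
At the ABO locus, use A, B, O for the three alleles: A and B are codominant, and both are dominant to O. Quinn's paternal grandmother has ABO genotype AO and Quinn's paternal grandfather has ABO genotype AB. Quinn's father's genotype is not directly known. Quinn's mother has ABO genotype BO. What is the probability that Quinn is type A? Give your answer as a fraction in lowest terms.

1/4

Quinn's father's ABO genotype from AO × AB: 1/4 AA, 1/4 AB, 1/4 AO, 1/4 BO.
Crossing each possibility with the mother BO and summing P(type A): 1/4·1/2 + 1/4·1/4 + 1/4·1/4 + 1/4·0 = 1/4.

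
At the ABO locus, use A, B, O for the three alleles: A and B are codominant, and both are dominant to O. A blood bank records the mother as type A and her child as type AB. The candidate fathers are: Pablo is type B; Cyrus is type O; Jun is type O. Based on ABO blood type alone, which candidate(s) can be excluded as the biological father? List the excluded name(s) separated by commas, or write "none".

Cyrus, Jun

A candidate is excluded only if no genotype consistent with his phenotype could produce a type AB child with a type A mother.
Cyrus (type O): no genotype consistent with that phenotype can produce a type-AB child with a type-A mother.
Jun (type O): no genotype consistent with that phenotype can produce a type-AB child with a type-A mother.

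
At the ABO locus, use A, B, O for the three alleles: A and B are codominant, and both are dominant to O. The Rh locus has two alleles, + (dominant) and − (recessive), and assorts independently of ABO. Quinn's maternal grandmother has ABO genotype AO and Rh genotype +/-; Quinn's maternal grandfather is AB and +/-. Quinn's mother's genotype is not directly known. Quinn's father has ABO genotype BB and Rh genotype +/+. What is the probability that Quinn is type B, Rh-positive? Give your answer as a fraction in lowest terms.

1/2

Quinn's mother's ABO genotype from AO × AB: 1/4 AA, 1/4 AB, 1/4 AO, 1/4 BO.
Crossing each possibility with the father BB and summing P(type B): 1/4·0 + 1/4·1/2 + 1/4·1/2 + 1/4·1 = 1/2.
Similarly for Rh via the mother's Rh distribution: P(Rh+) = 1.
Independent loci: 1/2 × 1 = 1/2.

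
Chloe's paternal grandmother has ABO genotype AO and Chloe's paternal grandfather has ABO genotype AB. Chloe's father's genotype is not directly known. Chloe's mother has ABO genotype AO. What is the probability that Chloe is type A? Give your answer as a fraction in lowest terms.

5/8

Chloe's father's ABO genotype from AO × AB: 1/4 AA, 1/4 AB, 1/4 AO, 1/4 BO.
Crossing each possibility with the mother AO and summing P(type A): 1/4·1 + 1/4·1/2 + 1/4·3/4 + 1/4·1/4 = 5/8.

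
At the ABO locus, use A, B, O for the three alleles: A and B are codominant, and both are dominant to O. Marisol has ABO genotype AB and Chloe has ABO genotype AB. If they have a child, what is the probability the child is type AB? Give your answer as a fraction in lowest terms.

1/2

ABO cross AB × AB → offspring phenotypes: 1/4 A, 1/4 B, 1/2 AB.
So P(type AB) = 1/2.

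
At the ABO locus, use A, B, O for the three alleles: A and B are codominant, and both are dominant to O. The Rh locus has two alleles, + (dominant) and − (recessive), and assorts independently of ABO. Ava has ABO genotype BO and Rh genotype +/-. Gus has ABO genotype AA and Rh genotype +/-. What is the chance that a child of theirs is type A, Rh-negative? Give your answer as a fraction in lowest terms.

ABO cross BO × AA → offspring phenotypes: 1/2 A, 1/2 AB.
Rh cross +/- × +/- → 3/4 Rh+, 1/4 Rh-.
Independent loci: P(type A, Rh-negative) = 1/2 × 1/4 = 1/8.

1/8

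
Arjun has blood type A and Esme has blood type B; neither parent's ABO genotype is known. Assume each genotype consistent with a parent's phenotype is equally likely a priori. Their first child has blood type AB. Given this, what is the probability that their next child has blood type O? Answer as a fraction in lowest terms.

Possible genotypes: Arjun ∈ {I^A I^A, I^A i}; Esme ∈ {I^B I^B, I^B i}.
Weight each parental genotype pair by prior × P(type-AB child):
  I^A I^A × I^B I^B: posterior weight 4/9; P(next child type O) = 0.
  I^A I^A × I^B i: posterior weight 2/9; P(next child type O) = 0.
  I^A i × I^B I^B: posterior weight 2/9; P(next child type O) = 0.
  I^A i × I^B i: posterior weight 1/9; P(next child type O) = 1/4.
Weighted sum = 1/36.

1/36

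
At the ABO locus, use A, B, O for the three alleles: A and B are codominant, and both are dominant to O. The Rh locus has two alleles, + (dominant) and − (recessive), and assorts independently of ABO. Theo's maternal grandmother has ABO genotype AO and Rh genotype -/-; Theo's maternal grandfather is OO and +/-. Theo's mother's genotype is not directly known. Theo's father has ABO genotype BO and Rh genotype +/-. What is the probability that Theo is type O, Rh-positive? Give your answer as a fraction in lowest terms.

15/64

Theo's mother's ABO genotype from AO × OO: 1/2 AO, 1/2 OO.
Crossing each possibility with the father BO and summing P(type O): 1/2·1/4 + 1/2·1/2 = 3/8.
Similarly for Rh via the mother's Rh distribution: P(Rh+) = 5/8.
Independent loci: 3/8 × 5/8 = 15/64.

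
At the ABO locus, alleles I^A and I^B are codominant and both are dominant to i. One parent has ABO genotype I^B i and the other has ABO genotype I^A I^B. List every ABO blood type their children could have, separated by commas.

A, B, AB

Gametes from I^B i × I^A I^B give offspring ABO genotypes I^A I^B, I^A i, I^B I^B, I^B i, i.e. phenotypes A, B, AB.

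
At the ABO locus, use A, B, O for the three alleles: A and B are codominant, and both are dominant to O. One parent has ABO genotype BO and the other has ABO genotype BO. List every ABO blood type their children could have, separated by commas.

O, B

Gametes from BO × BO give offspring ABO genotypes BB, BO, OO, i.e. phenotypes O, B.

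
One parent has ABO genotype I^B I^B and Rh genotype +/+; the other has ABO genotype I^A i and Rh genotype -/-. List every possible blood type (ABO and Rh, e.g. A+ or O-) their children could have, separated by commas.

Gametes from I^B I^B × I^A i give offspring ABO genotypes I^A I^B, I^B i, i.e. phenotypes B, AB.
Rh cross +/+ × -/- → phenotypes Rh+.
Combining independently: B+, AB+.

B+, AB+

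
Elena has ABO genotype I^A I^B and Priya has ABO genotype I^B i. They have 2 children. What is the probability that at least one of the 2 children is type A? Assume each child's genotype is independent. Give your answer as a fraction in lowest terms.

7/16

ABO cross I^A I^B × I^B i → 1/4 A, 1/2 B, 1/4 AB.
So P(type A) = 1/4 per child.
P(none) = (3/4)^2 = 9/16; P(at least one) = 1 − 9/16 = 7/16.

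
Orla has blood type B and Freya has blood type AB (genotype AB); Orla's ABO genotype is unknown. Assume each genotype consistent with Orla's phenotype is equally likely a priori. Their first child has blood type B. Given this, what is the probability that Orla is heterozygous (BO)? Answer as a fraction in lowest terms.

1/2

Possible genotypes: Orla ∈ {BB, BO}; Freya ∈ {AB}.
Weight each parental genotype pair by prior × P(type-B child):
  BB × AB: posterior weight 1/2.
  BO × AB: posterior weight 1/2.
Sum the posterior weight over pairs where Orla is BO: 1/2.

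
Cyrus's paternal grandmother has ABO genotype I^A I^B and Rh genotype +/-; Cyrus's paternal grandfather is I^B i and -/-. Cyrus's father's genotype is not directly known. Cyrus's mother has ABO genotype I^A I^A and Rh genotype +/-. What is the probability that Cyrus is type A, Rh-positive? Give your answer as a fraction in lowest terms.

Cyrus's father's ABO genotype from I^A I^B × I^B i: 1/4 I^A I^B, 1/4 I^A i, 1/4 I^B I^B, 1/4 I^B i.
Crossing each possibility with the mother I^A I^A and summing P(type A): 1/4·1/2 + 1/4·1 + 1/4·0 + 1/4·1/2 = 1/2.
Similarly for Rh via the father's Rh distribution: P(Rh+) = 5/8.
Independent loci: 1/2 × 5/8 = 5/16.

5/16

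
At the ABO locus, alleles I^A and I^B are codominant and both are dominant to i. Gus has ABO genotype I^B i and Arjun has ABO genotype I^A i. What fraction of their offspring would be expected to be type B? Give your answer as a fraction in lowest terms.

1/4

ABO cross I^B i × I^A i → offspring phenotypes: 1/4 O, 1/4 A, 1/4 B, 1/4 AB.
So P(type B) = 1/4.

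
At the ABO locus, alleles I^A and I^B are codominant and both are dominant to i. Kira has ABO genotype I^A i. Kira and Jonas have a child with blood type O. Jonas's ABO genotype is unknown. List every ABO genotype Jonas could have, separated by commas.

For each candidate genotype of Jonas, check whether crossing it with I^A i can produce every observed child phenotype.
  I^A I^A → possible child types {A} ✗
  I^A I^B → possible child types {A, B, AB} ✗
  I^A i → possible child types {O, A} ✓
  I^B I^B → possible child types {B, AB} ✗
  I^B i → possible child types {O, A, B, AB} ✓
  i i → possible child types {O, A} ✓

I^A i, I^B i, i i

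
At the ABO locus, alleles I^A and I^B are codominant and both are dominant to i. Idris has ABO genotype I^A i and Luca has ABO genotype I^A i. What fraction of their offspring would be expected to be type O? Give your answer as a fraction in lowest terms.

ABO cross I^A i × I^A i → offspring phenotypes: 1/4 O, 3/4 A.
So P(type O) = 1/4.

1/4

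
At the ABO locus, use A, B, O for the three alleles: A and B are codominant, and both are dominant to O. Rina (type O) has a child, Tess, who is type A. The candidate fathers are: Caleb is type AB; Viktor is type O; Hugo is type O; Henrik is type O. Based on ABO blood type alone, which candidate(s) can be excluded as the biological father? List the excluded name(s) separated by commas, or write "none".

Viktor, Hugo, Henrik

A candidate is excluded only if no genotype consistent with his phenotype could produce a type A child with a type O mother.
Viktor (type O): no genotype consistent with that phenotype can produce a type-A child with a type-O mother.
Hugo (type O): no genotype consistent with that phenotype can produce a type-A child with a type-O mother.
Henrik (type O): no genotype consistent with that phenotype can produce a type-A child with a type-O mother.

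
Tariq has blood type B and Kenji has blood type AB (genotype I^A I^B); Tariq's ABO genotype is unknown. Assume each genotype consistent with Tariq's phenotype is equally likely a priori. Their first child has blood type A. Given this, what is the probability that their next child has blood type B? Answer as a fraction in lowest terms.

Possible genotypes: Tariq ∈ {I^B I^B, I^B i}; Kenji ∈ {I^A I^B}.
Weight each parental genotype pair by prior × P(type-A child):
  I^B i × I^A I^B: posterior weight 1; P(next child type B) = 1/2.
Weighted sum = 1/2.

1/2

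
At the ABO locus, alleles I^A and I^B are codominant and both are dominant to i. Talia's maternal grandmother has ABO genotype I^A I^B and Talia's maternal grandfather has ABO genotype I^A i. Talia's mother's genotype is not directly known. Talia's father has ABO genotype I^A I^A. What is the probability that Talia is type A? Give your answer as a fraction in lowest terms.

3/4

Talia's mother's ABO genotype from I^A I^B × I^A i: 1/4 I^A I^A, 1/4 I^A I^B, 1/4 I^A i, 1/4 I^B i.
Crossing each possibility with the father I^A I^A and summing P(type A): 1/4·1 + 1/4·1/2 + 1/4·1 + 1/4·1/2 = 3/4.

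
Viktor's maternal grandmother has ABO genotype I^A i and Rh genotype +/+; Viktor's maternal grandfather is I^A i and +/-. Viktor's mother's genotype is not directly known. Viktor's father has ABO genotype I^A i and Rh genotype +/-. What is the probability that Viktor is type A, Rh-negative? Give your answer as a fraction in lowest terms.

Viktor's mother's ABO genotype from I^A i × I^A i: 1/4 I^A I^A, 1/2 I^A i, 1/4 i i.
Crossing each possibility with the father I^A i and summing P(type A): 1/4·1 + 1/2·3/4 + 1/4·1/2 = 3/4.
Similarly for Rh via the mother's Rh distribution: P(Rh-) = 1/8.
Independent loci: 3/4 × 1/8 = 3/32.

3/32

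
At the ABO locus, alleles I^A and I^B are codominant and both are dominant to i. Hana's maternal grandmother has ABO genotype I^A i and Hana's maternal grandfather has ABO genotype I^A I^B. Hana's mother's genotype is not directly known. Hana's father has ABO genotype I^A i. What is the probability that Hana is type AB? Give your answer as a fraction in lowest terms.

Hana's mother's ABO genotype from I^A i × I^A I^B: 1/4 I^A I^A, 1/4 I^A I^B, 1/4 I^A i, 1/4 I^B i.
Crossing each possibility with the father I^A i and summing P(type AB): 1/4·0 + 1/4·1/4 + 1/4·0 + 1/4·1/4 = 1/8.

1/8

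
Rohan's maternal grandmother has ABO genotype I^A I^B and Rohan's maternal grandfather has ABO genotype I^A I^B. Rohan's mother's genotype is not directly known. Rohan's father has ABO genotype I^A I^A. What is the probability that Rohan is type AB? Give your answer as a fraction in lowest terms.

Rohan's mother's ABO genotype from I^A I^B × I^A I^B: 1/4 I^A I^A, 1/2 I^A I^B, 1/4 I^B I^B.
Crossing each possibility with the father I^A I^A and summing P(type AB): 1/4·0 + 1/2·1/2 + 1/4·1 = 1/2.

1/2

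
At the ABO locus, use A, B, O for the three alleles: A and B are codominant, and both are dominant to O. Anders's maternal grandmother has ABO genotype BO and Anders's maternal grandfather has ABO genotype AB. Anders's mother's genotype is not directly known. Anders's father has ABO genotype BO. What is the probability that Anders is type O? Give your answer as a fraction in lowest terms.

Anders's mother's ABO genotype from BO × AB: 1/4 AB, 1/4 AO, 1/4 BB, 1/4 BO.
Crossing each possibility with the father BO and summing P(type O): 1/4·0 + 1/4·1/4 + 1/4·0 + 1/4·1/4 = 1/8.

1/8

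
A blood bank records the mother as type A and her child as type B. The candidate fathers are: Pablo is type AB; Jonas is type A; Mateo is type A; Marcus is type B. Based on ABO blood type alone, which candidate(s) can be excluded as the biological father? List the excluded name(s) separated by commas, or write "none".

Jonas, Mateo

A candidate is excluded only if no genotype consistent with his phenotype could produce a type B child with a type A mother.
Jonas (type A): no genotype consistent with that phenotype can produce a type-B child with a type-A mother.
Mateo (type A): no genotype consistent with that phenotype can produce a type-B child with a type-A mother.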